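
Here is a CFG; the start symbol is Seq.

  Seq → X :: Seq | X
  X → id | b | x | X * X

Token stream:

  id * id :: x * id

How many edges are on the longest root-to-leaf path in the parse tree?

4

[Seq [X [X id] * [X id]] :: [Seq [X [X x] * [X id]]]]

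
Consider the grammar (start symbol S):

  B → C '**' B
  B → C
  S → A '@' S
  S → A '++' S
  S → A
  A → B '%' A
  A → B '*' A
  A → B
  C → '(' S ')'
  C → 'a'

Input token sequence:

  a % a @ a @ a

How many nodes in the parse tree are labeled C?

4

[S [A [B [C a]] % [A [B [C a]]]] @ [S [A [B [C a]]] @ [S [A [B [C a]]]]]]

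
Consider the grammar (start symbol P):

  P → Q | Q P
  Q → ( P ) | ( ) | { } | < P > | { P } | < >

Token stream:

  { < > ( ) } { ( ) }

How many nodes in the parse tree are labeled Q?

[P [Q { [P [Q < >] [P [Q ( )]]] }] [P [Q { [P [Q ( )]] }]]]

5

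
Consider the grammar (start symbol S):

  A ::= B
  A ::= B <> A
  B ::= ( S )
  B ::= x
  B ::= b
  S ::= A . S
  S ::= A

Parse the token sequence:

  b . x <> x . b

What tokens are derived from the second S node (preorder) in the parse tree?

[S [A [B b]] . [S [A [B x] <> [A [B x]]] . [S [A [B b]]]]]

x <> x . b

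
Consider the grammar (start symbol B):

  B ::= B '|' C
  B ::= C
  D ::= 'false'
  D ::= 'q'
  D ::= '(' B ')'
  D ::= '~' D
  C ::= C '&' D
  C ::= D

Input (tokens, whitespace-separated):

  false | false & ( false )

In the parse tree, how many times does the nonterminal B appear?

3

[B [B [C [D false]]] | [C [C [D false]] & [D ( [B [C [D false]]] )]]]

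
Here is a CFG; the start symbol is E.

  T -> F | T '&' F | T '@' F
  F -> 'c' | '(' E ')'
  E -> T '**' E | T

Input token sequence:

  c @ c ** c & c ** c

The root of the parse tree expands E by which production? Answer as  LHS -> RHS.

E -> T '**' E

[E [T [T [F c]] @ [F c]] ** [E [T [T [F c]] & [F c]] ** [E [T [F c]]]]]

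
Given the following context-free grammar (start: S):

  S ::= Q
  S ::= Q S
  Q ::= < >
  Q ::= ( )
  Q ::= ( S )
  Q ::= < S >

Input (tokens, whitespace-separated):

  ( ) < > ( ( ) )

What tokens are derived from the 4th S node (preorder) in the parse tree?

[S [Q ( )] [S [Q < >] [S [Q ( [S [Q ( )]] )]]]]

( )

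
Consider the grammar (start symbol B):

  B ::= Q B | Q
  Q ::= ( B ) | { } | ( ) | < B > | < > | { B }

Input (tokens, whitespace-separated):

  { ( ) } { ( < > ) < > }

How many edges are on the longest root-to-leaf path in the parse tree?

7

[B [Q { [B [Q ( )]] }] [B [Q { [B [Q ( [B [Q < >]] )] [B [Q < >]]] }]]]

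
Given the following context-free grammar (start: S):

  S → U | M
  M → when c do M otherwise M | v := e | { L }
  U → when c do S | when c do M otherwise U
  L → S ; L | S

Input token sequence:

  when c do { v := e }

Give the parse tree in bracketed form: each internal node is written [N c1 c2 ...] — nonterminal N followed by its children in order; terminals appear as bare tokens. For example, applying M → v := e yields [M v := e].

S
U
when c do S
when c do M
when c do { L }
when c do { S }
when c do { M }
when c do { v := e }

[S [U when c do [S [M { [L [S [M v := e]]] }]]]]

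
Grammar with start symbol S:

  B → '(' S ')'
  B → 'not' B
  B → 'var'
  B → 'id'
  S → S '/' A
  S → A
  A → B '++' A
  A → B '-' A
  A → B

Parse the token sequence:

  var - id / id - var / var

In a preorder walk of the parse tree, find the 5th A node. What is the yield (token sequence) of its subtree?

var

[S [S [S [A [B var] - [A [B id]]]] / [A [B id] - [A [B var]]]] / [A [B var]]]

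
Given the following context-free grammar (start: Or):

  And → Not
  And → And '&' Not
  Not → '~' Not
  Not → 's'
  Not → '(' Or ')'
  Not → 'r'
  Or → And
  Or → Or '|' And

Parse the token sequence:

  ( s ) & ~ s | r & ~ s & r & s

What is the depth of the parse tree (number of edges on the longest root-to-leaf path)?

[Or [Or [And [And [Not ( [Or [And [Not s]]] )]] & [Not ~ [Not s]]]] | [And [And [And [And [Not r]] & [Not ~ [Not s]]] & [Not r]] & [Not s]]]

8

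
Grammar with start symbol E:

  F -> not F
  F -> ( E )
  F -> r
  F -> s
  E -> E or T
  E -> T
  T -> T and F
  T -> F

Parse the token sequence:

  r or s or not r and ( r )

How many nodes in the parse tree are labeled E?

4

[E [E [E [T [F r]]] or [T [F s]]] or [T [T [F not [F r]]] and [F ( [E [T [F r]]] )]]]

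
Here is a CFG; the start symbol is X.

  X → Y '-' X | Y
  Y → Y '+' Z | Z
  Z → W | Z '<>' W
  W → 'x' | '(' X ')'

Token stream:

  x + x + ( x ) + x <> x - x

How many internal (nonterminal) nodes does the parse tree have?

[X [Y [Y [Y [Y [Z [W x]]] + [Z [W x]]] + [Z [W ( [X [Y [Z [W x]]]] )]]] + [Z [Z [W x]] <> [W x]]] - [X [Y [Z [W x]]]]]

23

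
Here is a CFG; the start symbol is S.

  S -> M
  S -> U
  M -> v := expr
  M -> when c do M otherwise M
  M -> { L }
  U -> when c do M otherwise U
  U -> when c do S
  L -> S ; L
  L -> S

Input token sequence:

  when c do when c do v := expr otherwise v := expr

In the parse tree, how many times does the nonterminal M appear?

[S [U when c do [S [M when c do [M v := expr] otherwise [M v := expr]]]]]

3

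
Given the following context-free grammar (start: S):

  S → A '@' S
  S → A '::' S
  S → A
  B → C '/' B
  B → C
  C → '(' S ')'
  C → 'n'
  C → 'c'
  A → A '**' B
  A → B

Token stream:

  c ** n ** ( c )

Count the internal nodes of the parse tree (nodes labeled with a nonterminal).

[S [A [A [A [B [C c]]] ** [B [C n]]] ** [B [C ( [S [A [B [C c]]]] )]]]]

14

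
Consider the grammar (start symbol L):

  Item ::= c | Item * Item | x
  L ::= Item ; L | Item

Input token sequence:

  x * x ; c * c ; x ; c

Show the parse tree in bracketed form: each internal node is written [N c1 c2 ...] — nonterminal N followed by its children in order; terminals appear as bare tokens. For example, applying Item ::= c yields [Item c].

L
Item ; L
Item * Item ; L
x * Item ; L
x * x ; L
x * x ; Item ; L
x * x ; Item * Item ; L
x * x ; c * Item ; L
x * x ; c * c ; L
x * x ; c * c ; Item ; L
x * x ; c * c ; x ; L
x * x ; c * c ; x ; Item
x * x ; c * c ; x ; c

[L [Item [Item x] * [Item x]] ; [L [Item [Item c] * [Item c]] ; [L [Item x] ; [L [Item c]]]]]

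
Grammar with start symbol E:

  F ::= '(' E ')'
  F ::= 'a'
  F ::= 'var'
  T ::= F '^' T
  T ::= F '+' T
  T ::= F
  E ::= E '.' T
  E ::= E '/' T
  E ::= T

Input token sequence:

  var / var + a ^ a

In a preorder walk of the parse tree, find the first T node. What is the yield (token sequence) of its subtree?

[E [E [T [F var]]] / [T [F var] + [T [F a] ^ [T [F a]]]]]

var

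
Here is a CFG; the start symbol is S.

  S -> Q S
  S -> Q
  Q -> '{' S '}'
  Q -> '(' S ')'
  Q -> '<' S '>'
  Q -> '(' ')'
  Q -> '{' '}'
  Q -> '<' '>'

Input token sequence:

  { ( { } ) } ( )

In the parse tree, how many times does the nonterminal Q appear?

[S [Q { [S [Q ( [S [Q { }]] )]] }] [S [Q ( )]]]

4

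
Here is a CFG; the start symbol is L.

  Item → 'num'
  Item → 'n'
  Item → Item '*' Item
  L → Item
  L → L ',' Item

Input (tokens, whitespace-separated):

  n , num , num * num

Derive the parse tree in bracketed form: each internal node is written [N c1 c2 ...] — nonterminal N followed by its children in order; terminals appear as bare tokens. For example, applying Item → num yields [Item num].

L
L , Item
L , Item , Item
Item , Item , Item
n , Item , Item
n , num , Item
n , num , Item * Item
n , num , num * Item
n , num , num * num

[L [L [L [Item n]] , [Item num]] , [Item [Item num] * [Item num]]]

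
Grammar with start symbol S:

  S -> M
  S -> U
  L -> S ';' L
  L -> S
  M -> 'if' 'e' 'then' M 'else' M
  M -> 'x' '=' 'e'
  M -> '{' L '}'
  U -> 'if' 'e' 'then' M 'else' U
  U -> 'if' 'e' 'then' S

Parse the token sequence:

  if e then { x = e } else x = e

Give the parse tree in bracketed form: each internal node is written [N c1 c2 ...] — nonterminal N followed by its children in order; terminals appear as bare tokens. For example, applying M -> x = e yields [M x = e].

[S [M if e then [M { [L [S [M x = e]]] }] else [M x = e]]]

S
M
if e then M else M
if e then { L } else M
if e then { S } else M
if e then { M } else M
if e then { x = e } else M
if e then { x = e } else x = e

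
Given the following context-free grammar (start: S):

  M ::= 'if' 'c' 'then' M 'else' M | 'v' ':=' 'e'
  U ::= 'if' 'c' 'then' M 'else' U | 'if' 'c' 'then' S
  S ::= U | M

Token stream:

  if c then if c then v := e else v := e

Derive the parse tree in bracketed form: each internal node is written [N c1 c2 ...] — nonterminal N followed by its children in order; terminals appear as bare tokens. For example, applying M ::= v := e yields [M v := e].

[S [U if c then [S [M if c then [M v := e] else [M v := e]]]]]

S
U
if c then S
if c then M
if c then if c then M else M
if c then if c then v := e else M
if c then if c then v := e else v := e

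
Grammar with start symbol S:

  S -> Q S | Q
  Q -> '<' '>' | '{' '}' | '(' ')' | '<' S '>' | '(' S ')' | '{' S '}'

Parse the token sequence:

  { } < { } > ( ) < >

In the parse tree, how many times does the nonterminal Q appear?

5

[S [Q { }] [S [Q < [S [Q { }]] >] [S [Q ( )] [S [Q < >]]]]]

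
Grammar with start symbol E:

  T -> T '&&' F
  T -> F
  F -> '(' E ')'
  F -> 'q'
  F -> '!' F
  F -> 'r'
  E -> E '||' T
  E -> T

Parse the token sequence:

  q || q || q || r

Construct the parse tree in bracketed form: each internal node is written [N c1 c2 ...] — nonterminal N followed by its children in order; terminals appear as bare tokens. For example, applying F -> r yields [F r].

[E [E [E [E [T [F q]]] || [T [F q]]] || [T [F q]]] || [T [F r]]]

E
E || T
E || T || T
E || T || T || T
T || T || T || T
F || T || T || T
q || T || T || T
q || F || T || T
q || q || T || T
q || q || F || T
q || q || q || T
q || q || q || F
q || q || q || r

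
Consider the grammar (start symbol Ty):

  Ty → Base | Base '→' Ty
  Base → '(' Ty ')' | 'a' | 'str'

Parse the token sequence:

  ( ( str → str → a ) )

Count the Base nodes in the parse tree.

[Ty [Base ( [Ty [Base ( [Ty [Base str] → [Ty [Base str] → [Ty [Base a]]]] )]] )]]

5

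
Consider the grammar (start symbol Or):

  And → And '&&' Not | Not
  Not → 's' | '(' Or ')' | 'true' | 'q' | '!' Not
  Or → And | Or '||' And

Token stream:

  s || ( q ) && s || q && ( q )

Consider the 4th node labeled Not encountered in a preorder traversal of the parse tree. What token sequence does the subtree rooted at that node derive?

[Or [Or [Or [And [Not s]]] || [And [And [Not ( [Or [And [Not q]]] )]] && [Not s]]] || [And [And [Not q]] && [Not ( [Or [And [Not q]]] )]]]

s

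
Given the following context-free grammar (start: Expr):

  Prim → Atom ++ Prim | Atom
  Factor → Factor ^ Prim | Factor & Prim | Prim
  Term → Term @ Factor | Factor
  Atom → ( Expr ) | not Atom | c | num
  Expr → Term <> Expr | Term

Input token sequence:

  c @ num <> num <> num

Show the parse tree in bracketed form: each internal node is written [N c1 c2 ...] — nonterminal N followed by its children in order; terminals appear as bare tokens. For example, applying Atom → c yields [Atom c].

[Expr [Term [Term [Factor [Prim [Atom c]]]] @ [Factor [Prim [Atom num]]]] <> [Expr [Term [Factor [Prim [Atom num]]]] <> [Expr [Term [Factor [Prim [Atom num]]]]]]]

Expr
Term <> Expr
Term @ Factor <> Expr
Factor @ Factor <> Expr
Prim @ Factor <> Expr
Atom @ Factor <> Expr
c @ Factor <> Expr
c @ Prim <> Expr
c @ Atom <> Expr
c @ num <> Expr
c @ num <> Term <> Expr
c @ num <> Factor <> Expr
c @ num <> Prim <> Expr
c @ num <> Atom <> Expr
c @ num <> num <> Expr
c @ num <> num <> Term
c @ num <> num <> Factor
c @ num <> num <> Prim
c @ num <> num <> Atom
c @ num <> num <> num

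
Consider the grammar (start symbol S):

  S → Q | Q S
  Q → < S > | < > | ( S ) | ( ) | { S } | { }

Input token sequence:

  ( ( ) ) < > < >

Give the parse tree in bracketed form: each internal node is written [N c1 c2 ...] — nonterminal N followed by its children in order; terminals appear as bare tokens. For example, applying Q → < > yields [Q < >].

S
Q S
( S ) S
( Q ) S
( ( ) ) S
( ( ) ) Q S
( ( ) ) < > S
( ( ) ) < > Q
( ( ) ) < > < >

[S [Q ( [S [Q ( )]] )] [S [Q < >] [S [Q < >]]]]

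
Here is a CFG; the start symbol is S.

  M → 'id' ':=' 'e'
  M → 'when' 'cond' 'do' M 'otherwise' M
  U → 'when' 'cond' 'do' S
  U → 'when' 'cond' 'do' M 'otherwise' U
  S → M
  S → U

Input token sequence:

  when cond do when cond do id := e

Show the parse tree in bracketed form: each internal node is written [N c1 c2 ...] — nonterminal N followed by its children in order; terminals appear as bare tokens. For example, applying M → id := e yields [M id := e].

[S [U when cond do [S [U when cond do [S [M id := e]]]]]]

S
U
when cond do S
when cond do U
when cond do when cond do S
when cond do when cond do M
when cond do when cond do id := e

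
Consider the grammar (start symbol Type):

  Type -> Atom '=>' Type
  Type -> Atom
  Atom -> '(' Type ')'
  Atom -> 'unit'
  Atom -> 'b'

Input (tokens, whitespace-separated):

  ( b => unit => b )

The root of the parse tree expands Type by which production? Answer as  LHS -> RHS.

Type -> Atom

[Type [Atom ( [Type [Atom b] => [Type [Atom unit] => [Type [Atom b]]]] )]]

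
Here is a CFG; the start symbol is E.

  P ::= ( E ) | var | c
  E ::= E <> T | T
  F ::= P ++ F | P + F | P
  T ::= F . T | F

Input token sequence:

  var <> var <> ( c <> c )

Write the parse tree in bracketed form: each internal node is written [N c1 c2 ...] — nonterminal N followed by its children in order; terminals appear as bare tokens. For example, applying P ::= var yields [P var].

[E [E [E [T [F [P var]]]] <> [T [F [P var]]]] <> [T [F [P ( [E [E [T [F [P c]]]] <> [T [F [P c]]]] )]]]]

E
E <> T
E <> T <> T
T <> T <> T
F <> T <> T
P <> T <> T
var <> T <> T
var <> F <> T
var <> P <> T
var <> var <> T
var <> var <> F
var <> var <> P
var <> var <> ( E )
var <> var <> ( E <> T )
var <> var <> ( T <> T )
var <> var <> ( F <> T )
var <> var <> ( P <> T )
var <> var <> ( c <> T )
var <> var <> ( c <> F )
var <> var <> ( c <> P )
var <> var <> ( c <> c )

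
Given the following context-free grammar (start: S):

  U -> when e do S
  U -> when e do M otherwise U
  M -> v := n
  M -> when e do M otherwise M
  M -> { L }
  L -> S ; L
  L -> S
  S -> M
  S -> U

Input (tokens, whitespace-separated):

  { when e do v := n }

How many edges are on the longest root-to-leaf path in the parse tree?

[S [M { [L [S [U when e do [S [M v := n]]]]] }]]

7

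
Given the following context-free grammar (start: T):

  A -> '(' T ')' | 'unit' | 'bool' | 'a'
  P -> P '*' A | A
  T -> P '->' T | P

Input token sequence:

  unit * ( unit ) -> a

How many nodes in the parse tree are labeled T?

[T [P [P [A unit]] * [A ( [T [P [A unit]]] )]] -> [T [P [A a]]]]

3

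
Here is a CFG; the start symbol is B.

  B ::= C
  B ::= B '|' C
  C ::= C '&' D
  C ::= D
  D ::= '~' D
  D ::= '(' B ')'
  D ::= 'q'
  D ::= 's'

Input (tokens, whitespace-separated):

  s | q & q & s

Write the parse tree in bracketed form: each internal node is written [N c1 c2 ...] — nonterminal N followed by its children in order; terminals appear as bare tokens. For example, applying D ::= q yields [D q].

[B [B [C [D s]]] | [C [C [C [D q]] & [D q]] & [D s]]]

B
B | C
C | C
D | C
s | C
s | C & D
s | C & D & D
s | D & D & D
s | q & D & D
s | q & q & D
s | q & q & s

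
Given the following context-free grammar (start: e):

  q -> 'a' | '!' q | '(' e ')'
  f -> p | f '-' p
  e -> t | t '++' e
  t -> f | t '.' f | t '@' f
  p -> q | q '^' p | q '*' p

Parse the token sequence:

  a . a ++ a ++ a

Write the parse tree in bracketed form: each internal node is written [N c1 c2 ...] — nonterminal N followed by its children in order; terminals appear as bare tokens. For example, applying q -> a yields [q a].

[e [t [t [f [p [q a]]]] . [f [p [q a]]]] ++ [e [t [f [p [q a]]]] ++ [e [t [f [p [q a]]]]]]]

e
t ++ e
t . f ++ e
f . f ++ e
p . f ++ e
q . f ++ e
a . f ++ e
a . p ++ e
a . q ++ e
a . a ++ e
a . a ++ t ++ e
a . a ++ f ++ e
a . a ++ p ++ e
a . a ++ q ++ e
a . a ++ a ++ e
a . a ++ a ++ t
a . a ++ a ++ f
a . a ++ a ++ p
a . a ++ a ++ q
a . a ++ a ++ a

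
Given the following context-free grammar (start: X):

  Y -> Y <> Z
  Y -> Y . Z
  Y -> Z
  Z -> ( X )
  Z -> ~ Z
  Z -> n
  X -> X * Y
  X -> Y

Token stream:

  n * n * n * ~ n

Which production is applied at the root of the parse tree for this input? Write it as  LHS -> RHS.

X -> X * Y

[X [X [X [X [Y [Z n]]] * [Y [Z n]]] * [Y [Z n]]] * [Y [Z ~ [Z n]]]]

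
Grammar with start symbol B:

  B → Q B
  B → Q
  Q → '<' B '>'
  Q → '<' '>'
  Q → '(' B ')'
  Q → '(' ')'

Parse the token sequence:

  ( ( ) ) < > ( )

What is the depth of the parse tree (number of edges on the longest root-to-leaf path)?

[B [Q ( [B [Q ( )]] )] [B [Q < >] [B [Q ( )]]]]

4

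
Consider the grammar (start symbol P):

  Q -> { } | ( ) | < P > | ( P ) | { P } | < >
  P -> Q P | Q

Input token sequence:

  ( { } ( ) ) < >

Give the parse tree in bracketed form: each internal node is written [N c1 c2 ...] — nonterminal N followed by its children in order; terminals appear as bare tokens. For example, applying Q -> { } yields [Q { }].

P
Q P
( P ) P
( Q P ) P
( { } P ) P
( { } Q ) P
( { } ( ) ) P
( { } ( ) ) Q
( { } ( ) ) < >

[P [Q ( [P [Q { }] [P [Q ( )]]] )] [P [Q < >]]]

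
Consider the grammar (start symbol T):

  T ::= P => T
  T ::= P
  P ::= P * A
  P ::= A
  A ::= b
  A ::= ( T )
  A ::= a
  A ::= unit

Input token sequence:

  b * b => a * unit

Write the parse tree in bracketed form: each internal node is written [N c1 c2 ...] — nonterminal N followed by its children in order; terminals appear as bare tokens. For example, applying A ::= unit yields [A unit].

T
P => T
P * A => T
A * A => T
b * A => T
b * b => T
b * b => P
b * b => P * A
b * b => A * A
b * b => a * A
b * b => a * unit

[T [P [P [A b]] * [A b]] => [T [P [P [A a]] * [A unit]]]]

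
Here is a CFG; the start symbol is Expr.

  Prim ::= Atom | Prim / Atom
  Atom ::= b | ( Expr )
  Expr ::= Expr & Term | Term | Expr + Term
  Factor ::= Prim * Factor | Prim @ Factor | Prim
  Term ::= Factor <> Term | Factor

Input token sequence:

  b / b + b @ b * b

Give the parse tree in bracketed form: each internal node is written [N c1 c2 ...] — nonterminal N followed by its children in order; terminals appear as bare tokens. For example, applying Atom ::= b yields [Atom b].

[Expr [Expr [Term [Factor [Prim [Prim [Atom b]] / [Atom b]]]]] + [Term [Factor [Prim [Atom b]] @ [Factor [Prim [Atom b]] * [Factor [Prim [Atom b]]]]]]]

Expr
Expr + Term
Term + Term
Factor + Term
Prim + Term
Prim / Atom + Term
Atom / Atom + Term
b / Atom + Term
b / b + Term
b / b + Factor
b / b + Prim @ Factor
b / b + Atom @ Factor
b / b + b @ Factor
b / b + b @ Prim * Factor
b / b + b @ Atom * Factor
b / b + b @ b * Factor
b / b + b @ b * Prim
b / b + b @ b * Atom
b / b + b @ b * b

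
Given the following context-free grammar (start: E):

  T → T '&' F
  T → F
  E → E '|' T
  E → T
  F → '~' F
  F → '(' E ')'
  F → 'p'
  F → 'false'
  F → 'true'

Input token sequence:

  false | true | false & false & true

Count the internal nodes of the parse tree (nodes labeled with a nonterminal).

13

[E [E [E [T [F false]]] | [T [F true]]] | [T [T [T [F false]] & [F false]] & [F true]]]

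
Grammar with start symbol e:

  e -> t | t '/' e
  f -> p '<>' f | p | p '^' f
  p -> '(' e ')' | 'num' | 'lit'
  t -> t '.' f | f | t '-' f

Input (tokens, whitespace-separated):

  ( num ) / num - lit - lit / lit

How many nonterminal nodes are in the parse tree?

22

[e [t [f [p ( [e [t [f [p num]]]] )]]] / [e [t [t [t [f [p num]]] - [f [p lit]]] - [f [p lit]]] / [e [t [f [p lit]]]]]]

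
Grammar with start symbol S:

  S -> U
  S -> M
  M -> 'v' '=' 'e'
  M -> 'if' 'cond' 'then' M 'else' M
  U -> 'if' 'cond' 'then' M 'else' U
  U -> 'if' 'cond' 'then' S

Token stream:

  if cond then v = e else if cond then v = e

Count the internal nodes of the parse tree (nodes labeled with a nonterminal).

[S [U if cond then [M v = e] else [U if cond then [S [M v = e]]]]]

6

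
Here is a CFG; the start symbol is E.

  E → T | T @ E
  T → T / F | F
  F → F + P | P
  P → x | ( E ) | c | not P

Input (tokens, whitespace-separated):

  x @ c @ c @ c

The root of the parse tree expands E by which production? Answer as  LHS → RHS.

[E [T [F [P x]]] @ [E [T [F [P c]]] @ [E [T [F [P c]]] @ [E [T [F [P c]]]]]]]

E → T @ E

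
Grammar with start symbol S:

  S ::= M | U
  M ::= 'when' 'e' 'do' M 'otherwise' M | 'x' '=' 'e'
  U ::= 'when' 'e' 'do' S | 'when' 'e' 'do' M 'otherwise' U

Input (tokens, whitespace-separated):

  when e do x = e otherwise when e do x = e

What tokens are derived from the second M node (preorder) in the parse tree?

[S [U when e do [M x = e] otherwise [U when e do [S [M x = e]]]]]

x = e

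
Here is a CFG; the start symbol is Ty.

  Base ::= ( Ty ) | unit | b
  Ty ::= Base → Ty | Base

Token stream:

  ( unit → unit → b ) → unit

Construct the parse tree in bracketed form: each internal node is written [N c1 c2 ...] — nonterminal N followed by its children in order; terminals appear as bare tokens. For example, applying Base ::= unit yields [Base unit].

Ty
Base → Ty
( Ty ) → Ty
( Base → Ty ) → Ty
( unit → Ty ) → Ty
( unit → Base → Ty ) → Ty
( unit → unit → Ty ) → Ty
( unit → unit → Base ) → Ty
( unit → unit → b ) → Ty
( unit → unit → b ) → Base
( unit → unit → b ) → unit

[Ty [Base ( [Ty [Base unit] → [Ty [Base unit] → [Ty [Base b]]]] )] → [Ty [Base unit]]]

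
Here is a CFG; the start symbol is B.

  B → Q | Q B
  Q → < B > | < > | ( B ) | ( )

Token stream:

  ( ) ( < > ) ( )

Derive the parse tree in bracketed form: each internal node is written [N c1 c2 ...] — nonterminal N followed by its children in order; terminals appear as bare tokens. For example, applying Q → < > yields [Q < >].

[B [Q ( )] [B [Q ( [B [Q < >]] )] [B [Q ( )]]]]

B
Q B
( ) B
( ) Q B
( ) ( B ) B
( ) ( Q ) B
( ) ( < > ) B
( ) ( < > ) Q
( ) ( < > ) ( )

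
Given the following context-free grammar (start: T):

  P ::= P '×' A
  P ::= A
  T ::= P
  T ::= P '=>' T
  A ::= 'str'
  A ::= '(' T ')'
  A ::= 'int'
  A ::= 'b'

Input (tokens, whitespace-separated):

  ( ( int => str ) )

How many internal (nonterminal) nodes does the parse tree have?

12

[T [P [A ( [T [P [A ( [T [P [A int]] => [T [P [A str]]]] )]]] )]]]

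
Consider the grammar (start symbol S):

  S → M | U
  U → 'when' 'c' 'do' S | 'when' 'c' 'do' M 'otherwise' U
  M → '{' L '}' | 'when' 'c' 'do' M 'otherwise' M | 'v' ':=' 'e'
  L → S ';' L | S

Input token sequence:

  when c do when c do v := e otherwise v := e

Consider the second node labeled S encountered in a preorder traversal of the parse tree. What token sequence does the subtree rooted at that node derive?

when c do v := e otherwise v := e

[S [U when c do [S [M when c do [M v := e] otherwise [M v := e]]]]]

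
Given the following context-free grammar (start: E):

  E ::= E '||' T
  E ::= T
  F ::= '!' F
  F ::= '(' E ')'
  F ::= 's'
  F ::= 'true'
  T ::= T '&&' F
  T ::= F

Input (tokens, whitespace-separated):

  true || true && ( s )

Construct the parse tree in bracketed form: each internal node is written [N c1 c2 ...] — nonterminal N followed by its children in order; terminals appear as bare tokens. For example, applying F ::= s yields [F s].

[E [E [T [F true]]] || [T [T [F true]] && [F ( [E [T [F s]]] )]]]

E
E || T
T || T
F || T
true || T
true || T && F
true || F && F
true || true && F
true || true && ( E )
true || true && ( T )
true || true && ( F )
true || true && ( s )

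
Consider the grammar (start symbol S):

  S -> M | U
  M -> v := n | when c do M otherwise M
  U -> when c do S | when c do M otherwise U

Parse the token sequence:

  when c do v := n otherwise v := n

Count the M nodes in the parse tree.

[S [M when c do [M v := n] otherwise [M v := n]]]

3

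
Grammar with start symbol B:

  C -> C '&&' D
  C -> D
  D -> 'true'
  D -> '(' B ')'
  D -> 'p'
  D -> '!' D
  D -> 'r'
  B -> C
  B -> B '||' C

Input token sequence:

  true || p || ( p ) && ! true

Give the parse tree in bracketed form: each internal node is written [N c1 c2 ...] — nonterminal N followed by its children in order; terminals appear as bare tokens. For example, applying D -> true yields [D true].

B
B || C
B || C || C
C || C || C
D || C || C
true || C || C
true || D || C
true || p || C
true || p || C && D
true || p || D && D
true || p || ( B ) && D
true || p || ( C ) && D
true || p || ( D ) && D
true || p || ( p ) && D
true || p || ( p ) && ! D
true || p || ( p ) && ! true

[B [B [B [C [D true]]] || [C [D p]]] || [C [C [D ( [B [C [D p]]] )]] && [D ! [D true]]]]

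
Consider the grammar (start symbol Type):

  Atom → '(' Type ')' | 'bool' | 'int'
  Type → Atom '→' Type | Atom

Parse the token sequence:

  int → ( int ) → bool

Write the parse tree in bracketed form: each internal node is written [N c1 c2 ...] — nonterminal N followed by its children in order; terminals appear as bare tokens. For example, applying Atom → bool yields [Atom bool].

[Type [Atom int] → [Type [Atom ( [Type [Atom int]] )] → [Type [Atom bool]]]]

Type
Atom → Type
int → Type
int → Atom → Type
int → ( Type ) → Type
int → ( Atom ) → Type
int → ( int ) → Type
int → ( int ) → Atom
int → ( int ) → bool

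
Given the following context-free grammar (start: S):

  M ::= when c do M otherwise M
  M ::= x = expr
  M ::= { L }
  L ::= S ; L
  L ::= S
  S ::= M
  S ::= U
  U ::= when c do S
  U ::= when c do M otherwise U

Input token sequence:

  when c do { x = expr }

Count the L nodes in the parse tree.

[S [U when c do [S [M { [L [S [M x = expr]]] }]]]]

1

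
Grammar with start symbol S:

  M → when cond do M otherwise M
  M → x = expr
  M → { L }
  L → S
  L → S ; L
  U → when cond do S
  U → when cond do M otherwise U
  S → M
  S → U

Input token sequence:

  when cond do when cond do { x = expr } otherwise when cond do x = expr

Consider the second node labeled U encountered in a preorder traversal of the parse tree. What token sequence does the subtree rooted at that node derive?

[S [U when cond do [S [U when cond do [M { [L [S [M x = expr]]] }] otherwise [U when cond do [S [M x = expr]]]]]]]

when cond do { x = expr } otherwise when cond do x = expr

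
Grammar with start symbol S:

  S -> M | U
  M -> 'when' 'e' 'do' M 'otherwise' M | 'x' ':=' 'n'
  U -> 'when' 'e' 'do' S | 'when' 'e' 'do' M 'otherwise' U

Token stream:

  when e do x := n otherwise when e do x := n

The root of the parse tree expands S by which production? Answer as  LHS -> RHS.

S -> U

[S [U when e do [M x := n] otherwise [U when e do [S [M x := n]]]]]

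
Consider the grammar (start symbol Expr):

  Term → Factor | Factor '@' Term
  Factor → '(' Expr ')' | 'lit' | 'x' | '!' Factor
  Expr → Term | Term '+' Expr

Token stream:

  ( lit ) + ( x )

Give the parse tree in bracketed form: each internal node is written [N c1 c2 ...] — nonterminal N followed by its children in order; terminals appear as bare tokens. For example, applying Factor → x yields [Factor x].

[Expr [Term [Factor ( [Expr [Term [Factor lit]]] )]] + [Expr [Term [Factor ( [Expr [Term [Factor x]]] )]]]]

Expr
Term + Expr
Factor + Expr
( Expr ) + Expr
( Term ) + Expr
( Factor ) + Expr
( lit ) + Expr
( lit ) + Term
( lit ) + Factor
( lit ) + ( Expr )
( lit ) + ( Term )
( lit ) + ( Factor )
( lit ) + ( x )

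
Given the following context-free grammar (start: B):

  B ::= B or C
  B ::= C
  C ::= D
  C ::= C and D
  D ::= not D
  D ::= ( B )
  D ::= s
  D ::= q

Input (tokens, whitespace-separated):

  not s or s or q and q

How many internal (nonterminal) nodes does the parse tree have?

12

[B [B [B [C [D not [D s]]]] or [C [D s]]] or [C [C [D q]] and [D q]]]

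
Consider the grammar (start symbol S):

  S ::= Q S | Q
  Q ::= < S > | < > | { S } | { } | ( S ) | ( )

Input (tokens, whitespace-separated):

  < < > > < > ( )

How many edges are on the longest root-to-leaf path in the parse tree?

[S [Q < [S [Q < >]] >] [S [Q < >] [S [Q ( )]]]]

4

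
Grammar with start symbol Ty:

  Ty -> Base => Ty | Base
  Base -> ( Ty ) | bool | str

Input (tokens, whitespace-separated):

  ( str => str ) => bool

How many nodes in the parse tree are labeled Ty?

[Ty [Base ( [Ty [Base str] => [Ty [Base str]]] )] => [Ty [Base bool]]]

4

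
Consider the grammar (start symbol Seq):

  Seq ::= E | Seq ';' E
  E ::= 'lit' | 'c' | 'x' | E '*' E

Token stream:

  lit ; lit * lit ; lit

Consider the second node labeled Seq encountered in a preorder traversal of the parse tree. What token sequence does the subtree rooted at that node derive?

[Seq [Seq [Seq [E lit]] ; [E [E lit] * [E lit]]] ; [E lit]]

lit ; lit * lit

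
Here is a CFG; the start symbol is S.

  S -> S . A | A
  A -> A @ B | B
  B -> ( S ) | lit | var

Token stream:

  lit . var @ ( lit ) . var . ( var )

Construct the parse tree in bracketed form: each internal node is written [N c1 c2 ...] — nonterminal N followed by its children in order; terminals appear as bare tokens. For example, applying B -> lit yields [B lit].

[S [S [S [S [A [B lit]]] . [A [A [B var]] @ [B ( [S [A [B lit]]] )]]] . [A [B var]]] . [A [B ( [S [A [B var]]] )]]]

S
S . A
S . A . A
S . A . A . A
A . A . A . A
B . A . A . A
lit . A . A . A
lit . A @ B . A . A
lit . B @ B . A . A
lit . var @ B . A . A
lit . var @ ( S ) . A . A
lit . var @ ( A ) . A . A
lit . var @ ( B ) . A . A
lit . var @ ( lit ) . A . A
lit . var @ ( lit ) . B . A
lit . var @ ( lit ) . var . A
lit . var @ ( lit ) . var . B
lit . var @ ( lit ) . var . ( S )
lit . var @ ( lit ) . var . ( A )
lit . var @ ( lit ) . var . ( B )
lit . var @ ( lit ) . var . ( var )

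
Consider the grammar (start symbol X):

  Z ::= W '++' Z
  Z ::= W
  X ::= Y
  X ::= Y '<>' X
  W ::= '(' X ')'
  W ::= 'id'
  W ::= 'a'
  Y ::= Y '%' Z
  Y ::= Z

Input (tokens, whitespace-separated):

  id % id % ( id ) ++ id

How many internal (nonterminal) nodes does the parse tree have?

16

[X [Y [Y [Y [Z [W id]]] % [Z [W id]]] % [Z [W ( [X [Y [Z [W id]]]] )] ++ [Z [W id]]]]]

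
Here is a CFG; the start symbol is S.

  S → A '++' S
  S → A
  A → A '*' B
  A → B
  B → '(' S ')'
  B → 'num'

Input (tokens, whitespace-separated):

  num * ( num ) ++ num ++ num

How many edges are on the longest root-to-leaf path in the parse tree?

6

[S [A [A [B num]] * [B ( [S [A [B num]]] )]] ++ [S [A [B num]] ++ [S [A [B num]]]]]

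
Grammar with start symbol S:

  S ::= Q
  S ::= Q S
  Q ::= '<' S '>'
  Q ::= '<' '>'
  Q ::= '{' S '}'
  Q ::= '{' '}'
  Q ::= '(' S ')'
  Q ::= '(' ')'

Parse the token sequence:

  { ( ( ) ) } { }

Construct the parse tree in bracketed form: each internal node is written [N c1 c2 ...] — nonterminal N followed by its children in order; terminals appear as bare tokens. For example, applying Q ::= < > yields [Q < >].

S
Q S
{ S } S
{ Q } S
{ ( S ) } S
{ ( Q ) } S
{ ( ( ) ) } S
{ ( ( ) ) } Q
{ ( ( ) ) } { }

[S [Q { [S [Q ( [S [Q ( )]] )]] }] [S [Q { }]]]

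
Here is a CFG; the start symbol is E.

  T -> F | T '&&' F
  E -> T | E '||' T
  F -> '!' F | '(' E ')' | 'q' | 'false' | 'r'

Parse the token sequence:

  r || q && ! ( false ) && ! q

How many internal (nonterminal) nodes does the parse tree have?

[E [E [T [F r]]] || [T [T [T [F q]] && [F ! [F ( [E [T [F false]]] )]]] && [F ! [F q]]]]

15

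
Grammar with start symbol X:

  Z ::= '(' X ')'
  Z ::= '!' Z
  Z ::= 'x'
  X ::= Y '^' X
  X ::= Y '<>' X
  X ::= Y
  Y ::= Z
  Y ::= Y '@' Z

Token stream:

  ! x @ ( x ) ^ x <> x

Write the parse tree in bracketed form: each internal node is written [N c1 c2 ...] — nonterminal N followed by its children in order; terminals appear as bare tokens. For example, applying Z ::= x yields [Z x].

[X [Y [Y [Z ! [Z x]]] @ [Z ( [X [Y [Z x]]] )]] ^ [X [Y [Z x]] <> [X [Y [Z x]]]]]

X
Y ^ X
Y @ Z ^ X
Z @ Z ^ X
! Z @ Z ^ X
! x @ Z ^ X
! x @ ( X ) ^ X
! x @ ( Y ) ^ X
! x @ ( Z ) ^ X
! x @ ( x ) ^ X
! x @ ( x ) ^ Y <> X
! x @ ( x ) ^ Z <> X
! x @ ( x ) ^ x <> X
! x @ ( x ) ^ x <> Y
! x @ ( x ) ^ x <> Z
! x @ ( x ) ^ x <> x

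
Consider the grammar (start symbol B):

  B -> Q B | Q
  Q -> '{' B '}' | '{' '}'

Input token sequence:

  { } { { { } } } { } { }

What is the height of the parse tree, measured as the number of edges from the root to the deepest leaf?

7

[B [Q { }] [B [Q { [B [Q { [B [Q { }]] }]] }] [B [Q { }] [B [Q { }]]]]]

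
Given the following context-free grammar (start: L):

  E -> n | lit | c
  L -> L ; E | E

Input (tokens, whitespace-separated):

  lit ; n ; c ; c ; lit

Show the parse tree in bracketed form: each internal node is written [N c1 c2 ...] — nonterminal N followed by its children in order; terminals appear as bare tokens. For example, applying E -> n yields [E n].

[L [L [L [L [L [E lit]] ; [E n]] ; [E c]] ; [E c]] ; [E lit]]

L
L ; E
L ; E ; E
L ; E ; E ; E
L ; E ; E ; E ; E
E ; E ; E ; E ; E
lit ; E ; E ; E ; E
lit ; n ; E ; E ; E
lit ; n ; c ; E ; E
lit ; n ; c ; c ; E
lit ; n ; c ; c ; lit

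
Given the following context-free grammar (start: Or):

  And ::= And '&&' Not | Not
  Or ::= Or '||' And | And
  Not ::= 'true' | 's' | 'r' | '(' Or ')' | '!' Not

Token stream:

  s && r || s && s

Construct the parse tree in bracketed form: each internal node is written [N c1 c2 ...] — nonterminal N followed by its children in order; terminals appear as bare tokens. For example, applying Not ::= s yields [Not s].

Or
Or || And
And || And
And && Not || And
Not && Not || And
s && Not || And
s && r || And
s && r || And && Not
s && r || Not && Not
s && r || s && Not
s && r || s && s

[Or [Or [And [And [Not s]] && [Not r]]] || [And [And [Not s]] && [Not s]]]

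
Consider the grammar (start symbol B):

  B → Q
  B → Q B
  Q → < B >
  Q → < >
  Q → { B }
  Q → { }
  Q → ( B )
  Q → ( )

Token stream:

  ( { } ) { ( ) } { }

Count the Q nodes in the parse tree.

5

[B [Q ( [B [Q { }]] )] [B [Q { [B [Q ( )]] }] [B [Q { }]]]]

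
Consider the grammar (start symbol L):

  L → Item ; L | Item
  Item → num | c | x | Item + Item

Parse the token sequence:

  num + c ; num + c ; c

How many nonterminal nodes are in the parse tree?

10

[L [Item [Item num] + [Item c]] ; [L [Item [Item num] + [Item c]] ; [L [Item c]]]]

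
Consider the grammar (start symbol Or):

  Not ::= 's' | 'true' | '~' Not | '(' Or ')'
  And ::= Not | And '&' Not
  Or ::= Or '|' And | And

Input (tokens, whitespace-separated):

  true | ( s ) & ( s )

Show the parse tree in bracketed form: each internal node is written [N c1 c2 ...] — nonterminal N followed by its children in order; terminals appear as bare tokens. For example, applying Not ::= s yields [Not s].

Or
Or | And
And | And
Not | And
true | And
true | And & Not
true | Not & Not
true | ( Or ) & Not
true | ( And ) & Not
true | ( Not ) & Not
true | ( s ) & Not
true | ( s ) & ( Or )
true | ( s ) & ( And )
true | ( s ) & ( Not )
true | ( s ) & ( s )

[Or [Or [And [Not true]]] | [And [And [Not ( [Or [And [Not s]]] )]] & [Not ( [Or [And [Not s]]] )]]]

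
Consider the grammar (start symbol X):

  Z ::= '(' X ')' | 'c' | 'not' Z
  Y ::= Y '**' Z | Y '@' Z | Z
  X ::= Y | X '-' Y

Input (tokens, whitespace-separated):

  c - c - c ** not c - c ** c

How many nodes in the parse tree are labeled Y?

[X [X [X [X [Y [Z c]]] - [Y [Z c]]] - [Y [Y [Z c]] ** [Z not [Z c]]]] - [Y [Y [Z c]] ** [Z c]]]

6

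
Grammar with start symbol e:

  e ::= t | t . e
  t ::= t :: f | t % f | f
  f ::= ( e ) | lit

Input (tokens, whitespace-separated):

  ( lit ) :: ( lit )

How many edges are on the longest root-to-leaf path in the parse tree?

7

[e [t [t [f ( [e [t [f lit]]] )]] :: [f ( [e [t [f lit]]] )]]]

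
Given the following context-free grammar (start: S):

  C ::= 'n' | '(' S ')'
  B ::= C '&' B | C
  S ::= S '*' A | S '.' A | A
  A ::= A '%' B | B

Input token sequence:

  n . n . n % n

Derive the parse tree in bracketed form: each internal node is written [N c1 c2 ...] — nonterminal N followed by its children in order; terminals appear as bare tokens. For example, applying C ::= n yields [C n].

[S [S [S [A [B [C n]]]] . [A [B [C n]]]] . [A [A [B [C n]]] % [B [C n]]]]

S
S . A
S . A . A
A . A . A
B . A . A
C . A . A
n . A . A
n . B . A
n . C . A
n . n . A
n . n . A % B
n . n . B % B
n . n . C % B
n . n . n % B
n . n . n % C
n . n . n % n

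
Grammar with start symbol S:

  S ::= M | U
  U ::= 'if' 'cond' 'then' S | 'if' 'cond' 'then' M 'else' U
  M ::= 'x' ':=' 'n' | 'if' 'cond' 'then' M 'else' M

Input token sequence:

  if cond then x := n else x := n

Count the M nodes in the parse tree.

3

[S [M if cond then [M x := n] else [M x := n]]]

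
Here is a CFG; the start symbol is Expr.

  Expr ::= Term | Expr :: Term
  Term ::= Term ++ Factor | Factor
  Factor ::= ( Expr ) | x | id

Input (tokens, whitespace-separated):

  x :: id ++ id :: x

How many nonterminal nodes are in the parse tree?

[Expr [Expr [Expr [Term [Factor x]]] :: [Term [Term [Factor id]] ++ [Factor id]]] :: [Term [Factor x]]]

11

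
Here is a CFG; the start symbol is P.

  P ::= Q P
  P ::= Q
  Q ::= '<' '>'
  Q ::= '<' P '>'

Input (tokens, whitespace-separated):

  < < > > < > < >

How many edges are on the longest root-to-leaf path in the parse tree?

4

[P [Q < [P [Q < >]] >] [P [Q < >] [P [Q < >]]]]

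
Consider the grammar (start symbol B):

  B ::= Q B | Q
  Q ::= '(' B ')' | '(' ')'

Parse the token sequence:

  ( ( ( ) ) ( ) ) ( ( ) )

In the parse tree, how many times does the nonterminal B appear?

6

[B [Q ( [B [Q ( [B [Q ( )]] )] [B [Q ( )]]] )] [B [Q ( [B [Q ( )]] )]]]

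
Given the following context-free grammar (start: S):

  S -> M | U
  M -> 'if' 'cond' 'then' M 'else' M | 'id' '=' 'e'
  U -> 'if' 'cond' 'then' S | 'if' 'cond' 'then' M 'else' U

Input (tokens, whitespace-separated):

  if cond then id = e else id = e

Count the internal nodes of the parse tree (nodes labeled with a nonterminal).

4

[S [M if cond then [M id = e] else [M id = e]]]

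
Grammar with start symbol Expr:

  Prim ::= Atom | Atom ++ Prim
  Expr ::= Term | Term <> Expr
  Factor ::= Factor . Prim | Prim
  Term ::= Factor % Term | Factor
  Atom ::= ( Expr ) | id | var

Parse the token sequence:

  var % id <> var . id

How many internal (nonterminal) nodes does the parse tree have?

[Expr [Term [Factor [Prim [Atom var]]] % [Term [Factor [Prim [Atom id]]]]] <> [Expr [Term [Factor [Factor [Prim [Atom var]]] . [Prim [Atom id]]]]]]

17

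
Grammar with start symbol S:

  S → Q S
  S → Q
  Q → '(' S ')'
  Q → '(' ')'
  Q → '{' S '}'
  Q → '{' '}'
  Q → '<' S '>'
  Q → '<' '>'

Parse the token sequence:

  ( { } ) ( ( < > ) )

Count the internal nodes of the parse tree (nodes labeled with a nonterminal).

[S [Q ( [S [Q { }]] )] [S [Q ( [S [Q ( [S [Q < >]] )]] )]]]

10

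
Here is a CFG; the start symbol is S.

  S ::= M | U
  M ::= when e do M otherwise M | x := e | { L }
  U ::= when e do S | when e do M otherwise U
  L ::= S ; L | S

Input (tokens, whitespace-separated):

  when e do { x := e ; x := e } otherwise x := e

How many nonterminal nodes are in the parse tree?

[S [M when e do [M { [L [S [M x := e]] ; [L [S [M x := e]]]] }] otherwise [M x := e]]]

10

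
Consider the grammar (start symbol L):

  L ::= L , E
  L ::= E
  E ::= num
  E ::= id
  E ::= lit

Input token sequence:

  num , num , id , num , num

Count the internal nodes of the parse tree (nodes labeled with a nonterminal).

[L [L [L [L [L [E num]] , [E num]] , [E id]] , [E num]] , [E num]]

10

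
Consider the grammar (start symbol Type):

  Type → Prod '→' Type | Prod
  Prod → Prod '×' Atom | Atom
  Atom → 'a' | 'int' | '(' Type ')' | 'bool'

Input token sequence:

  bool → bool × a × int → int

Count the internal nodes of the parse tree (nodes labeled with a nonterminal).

[Type [Prod [Atom bool]] → [Type [Prod [Prod [Prod [Atom bool]] × [Atom a]] × [Atom int]] → [Type [Prod [Atom int]]]]]

13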